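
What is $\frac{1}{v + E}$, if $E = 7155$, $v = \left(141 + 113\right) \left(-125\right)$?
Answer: $- \frac{1}{24595} \approx -4.0659 \cdot 10^{-5}$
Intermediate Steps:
$v = -31750$ ($v = 254 \left(-125\right) = -31750$)
$\frac{1}{v + E} = \frac{1}{-31750 + 7155} = \frac{1}{-24595} = - \frac{1}{24595}$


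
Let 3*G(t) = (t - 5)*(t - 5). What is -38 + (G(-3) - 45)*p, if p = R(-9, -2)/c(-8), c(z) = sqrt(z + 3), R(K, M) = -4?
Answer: -38 - 284*I*sqrt(5)/15 ≈ -38.0 - 42.336*I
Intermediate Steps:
c(z) = sqrt(3 + z)
p = 4*I*sqrt(5)/5 (p = -4/sqrt(3 - 8) = -4*(-I*sqrt(5)/5) = -(-4)*I*sqrt(5)/5 = 4*I*sqrt(5)/5 ≈ 1.7889*I)
G(t) = (-5 + t)**2/3 (G(t) = ((t - 5)*(t - 5))/3 = ((-5 + t)*(-5 + t))/3 = (-5 + t)**2/3)
-38 + (G(-3) - 45)*p = -38 + ((-5 - 3)**2/3 - 45)*(4*I*sqrt(5)/5) = -38 + ((1/3)*(-8)**2 - 45)*(4*I*sqrt(5)/5) = -38 + ((1/3)*64 - 45)*(4*I*sqrt(5)/5) = -38 + (64/3 - 45)*(4*I*sqrt(5)/5) = -38 - 284*I*sqrt(5)/15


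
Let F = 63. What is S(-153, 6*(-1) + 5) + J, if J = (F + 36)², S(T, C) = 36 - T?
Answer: 9990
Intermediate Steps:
J = 9801 (J = (63 + 36)² = 99² = 9801)
S(-153, 6*(-1) + 5) + J = (36 - 1*(-153)) + 9801 = (36 + 153) + 9801 = 189 + 9801 = 9990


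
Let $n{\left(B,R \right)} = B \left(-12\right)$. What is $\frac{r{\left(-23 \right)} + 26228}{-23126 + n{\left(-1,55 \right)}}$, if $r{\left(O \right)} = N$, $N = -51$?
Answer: $- \frac{26177}{23114} \approx -1.1325$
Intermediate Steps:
$n{\left(B,R \right)} = - 12 B$
$r{\left(O \right)} = -51$
$\frac{r{\left(-23 \right)} + 26228}{-23126 + n{\left(-1,55 \right)}} = \frac{-51 + 26228}{-23126 - -12} = \frac{26177}{-23126 + 12} = \frac{26177}{-23114} = 26177 \left(- \frac{1}{23114}\right) = - \frac{26177}{23114}$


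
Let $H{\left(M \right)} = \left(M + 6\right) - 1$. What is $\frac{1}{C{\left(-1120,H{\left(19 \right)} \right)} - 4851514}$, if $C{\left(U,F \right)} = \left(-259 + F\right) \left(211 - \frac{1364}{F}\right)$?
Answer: $- \frac{6}{29326459} \approx -2.0459 \cdot 10^{-7}$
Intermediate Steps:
$H{\left(M \right)} = 5 + M$ ($H{\left(M \right)} = \left(6 + M\right) - 1 = 5 + M$)
$\frac{1}{C{\left(-1120,H{\left(19 \right)} \right)} - 4851514} = \frac{1}{\left(-56013 + 211 \left(5 + 19\right) + \frac{353276}{5 + 19}\right) - 4851514} = \frac{1}{\left(-56013 + 211 \cdot 24 + \frac{353276}{24}\right) - 4851514} = \frac{1}{\left(-56013 + 5064 + 353276 \cdot \frac{1}{24}\right) - 4851514} = \frac{1}{\left(-56013 + 5064 + \frac{88319}{6}\right) - 4851514} = \frac{1}{- \frac{217375}{6} - 4851514} = \frac{1}{- \frac{29326459}{6}} = - \frac{6}{29326459}$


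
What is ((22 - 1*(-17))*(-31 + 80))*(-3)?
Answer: -5733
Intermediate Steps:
((22 - 1*(-17))*(-31 + 80))*(-3) = ((22 + 17)*49)*(-3) = (39*49)*(-3) = 1911*(-3) = -5733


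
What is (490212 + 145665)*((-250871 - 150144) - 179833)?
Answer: -369347883696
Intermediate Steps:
(490212 + 145665)*((-250871 - 150144) - 179833) = 635877*(-401015 - 179833) = 635877*(-580848) = -369347883696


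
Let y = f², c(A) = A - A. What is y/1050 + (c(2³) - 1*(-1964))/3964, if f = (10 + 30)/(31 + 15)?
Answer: 5462447/11009019 ≈ 0.49618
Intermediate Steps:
c(A) = 0
f = 20/23 (f = 40/46 = 40*(1/46) = 20/23 ≈ 0.86957)
y = 400/529 (y = (20/23)² = 400/529 ≈ 0.75614)
y/1050 + (c(2³) - 1*(-1964))/3964 = (400/529)/1050 + (0 - 1*(-1964))/3964 = (400/529)*(1/1050) + (0 + 1964)*(1/3964) = 8/11109 + 1964*(1/3964) = 8/11109 + 491/991 = 5462447/11009019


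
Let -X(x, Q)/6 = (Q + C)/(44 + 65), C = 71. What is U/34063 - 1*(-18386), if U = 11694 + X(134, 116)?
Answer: 68266046186/3712867 ≈ 18386.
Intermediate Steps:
X(x, Q) = -426/109 - 6*Q/109 (X(x, Q) = -6*(Q + 71)/(44 + 65) = -6*(71 + Q)/109 = -6*(71/109 + Q/109) = -426/109 - 6*Q/109)
U = 1273524/109 (U = 11694 + (-426/109 - 6/109*116) = 11694 + (-426/109 - 696/109) = 11694 - 1122/109 = 1273524/109 ≈ 11684.)
U/34063 - 1*(-18386) = (1273524/109)/34063 - 1*(-18386) = (1273524/109)*(1/34063) + 18386 = 1273524/3712867 + 18386 = 68266046186/3712867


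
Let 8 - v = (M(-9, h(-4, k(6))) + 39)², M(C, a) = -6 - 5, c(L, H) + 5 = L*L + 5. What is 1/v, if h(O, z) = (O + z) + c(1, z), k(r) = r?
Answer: -1/776 ≈ -0.0012887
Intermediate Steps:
c(L, H) = L² (c(L, H) = -5 + (L*L + 5) = -5 + (L² + 5) = -5 + (5 + L²) = L²)
h(O, z) = 1 + O + z (h(O, z) = (O + z) + 1² = (O + z) + 1 = 1 + O + z)
M(C, a) = -11
v = -776 (v = 8 - (-11 + 39)² = 8 - 1*28² = 8 - 1*784 = 8 - 784 = -776)
1/v = 1/(-776) = -1/776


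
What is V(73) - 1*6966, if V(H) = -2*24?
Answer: -7014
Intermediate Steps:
V(H) = -48
V(73) - 1*6966 = -48 - 1*6966 = -48 - 6966 = -7014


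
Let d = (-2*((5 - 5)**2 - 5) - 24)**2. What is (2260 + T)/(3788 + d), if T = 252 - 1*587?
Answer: 1925/3984 ≈ 0.48318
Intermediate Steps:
T = -335 (T = 252 - 587 = -335)
d = 196 (d = (-2*(0**2 - 5) - 24)**2 = (-2*(0 - 5) - 24)**2 = (-2*(-5) - 24)**2 = (10 - 24)**2 = (-14)**2 = 196)
(2260 + T)/(3788 + d) = (2260 - 335)/(3788 + 196) = 1925/3984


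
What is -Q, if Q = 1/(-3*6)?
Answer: 1/18 ≈ 0.055556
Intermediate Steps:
Q = -1/18 (Q = 1/(-18) = -1/18 ≈ -0.055556)
-Q = -1*(-1/18) = 1/18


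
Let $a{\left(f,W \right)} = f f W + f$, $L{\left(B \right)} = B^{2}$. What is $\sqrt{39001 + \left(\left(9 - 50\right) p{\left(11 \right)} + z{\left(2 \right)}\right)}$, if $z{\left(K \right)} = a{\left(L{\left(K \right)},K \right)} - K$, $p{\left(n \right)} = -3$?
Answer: $\sqrt{39158} \approx 197.88$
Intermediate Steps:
$a{\left(f,W \right)} = f + W f^{2}$ ($a{\left(f,W \right)} = f^{2} W + f = W f^{2} + f = f + W f^{2}$)
$z{\left(K \right)} = - K + K^{2} \left(1 + K^{3}\right)$ ($z{\left(K \right)} = K^{2} \left(1 + K K^{2}\right) - K = K^{2} \left(1 + K^{3}\right) - K = - K + K^{2} \left(1 + K^{3}\right)$)
$\sqrt{39001 + \left(\left(9 - 50\right) p{\left(11 \right)} + z{\left(2 \right)}\right)} = \sqrt{39001 + \left(\left(9 - 50\right) \left(-3\right) + 2 \left(-1 + 2 + 2^{4}\right)\right)} = \sqrt{39001 + \left(\left(9 - 50\right) \left(-3\right) + 2 \left(-1 + 2 + 16\right)\right)} = \sqrt{39001 + \left(\left(-41\right) \left(-3\right) + 2 \cdot 17\right)} = \sqrt{39001 + \left(123 + 34\right)} = \sqrt{39001 + 157} = \sqrt{39158}$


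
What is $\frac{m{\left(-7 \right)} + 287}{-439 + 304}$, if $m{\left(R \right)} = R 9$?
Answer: $- \frac{224}{135} \approx -1.6593$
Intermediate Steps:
$m{\left(R \right)} = 9 R$
$\frac{m{\left(-7 \right)} + 287}{-439 + 304} = \frac{9 \left(-7\right) + 287}{-439 + 304} = \frac{-63 + 287}{-135} = 224 \left(- \frac{1}{135}\right) = - \frac{224}{135}$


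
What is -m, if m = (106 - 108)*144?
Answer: 288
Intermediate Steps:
m = -288 (m = -2*144 = -288)
-m = -1*(-288) = 288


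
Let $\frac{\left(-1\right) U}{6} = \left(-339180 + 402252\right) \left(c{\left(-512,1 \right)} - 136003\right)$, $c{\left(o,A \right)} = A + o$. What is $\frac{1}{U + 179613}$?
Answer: $\frac{1}{51661445661} \approx 1.9357 \cdot 10^{-11}$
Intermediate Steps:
$U = 51661266048$ ($U = - 6 \left(-339180 + 402252\right) \left(\left(1 - 512\right) - 136003\right) = - 6 \cdot 63072 \left(-511 - 136003\right) = - 6 \cdot 63072 \left(-136514\right) = \left(-6\right) \left(-8610211008\right) = 51661266048$)
$\frac{1}{U + 179613} = \frac{1}{51661266048 + 179613} = \frac{1}{51661445661}$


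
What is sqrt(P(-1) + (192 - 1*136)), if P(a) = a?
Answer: sqrt(55) ≈ 7.4162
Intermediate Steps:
sqrt(P(-1) + (192 - 1*136)) = sqrt(-1 + (192 - 1*136)) = sqrt(-1 + (192 - 136)) = sqrt(-1 + 56) = sqrt(55)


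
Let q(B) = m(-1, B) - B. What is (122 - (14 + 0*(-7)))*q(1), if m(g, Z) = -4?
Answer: -540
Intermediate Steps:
q(B) = -4 - B
(122 - (14 + 0*(-7)))*q(1) = (122 - (14 + 0*(-7)))*(-4 - 1*1) = (122 - (14 + 0))*(-4 - 1) = (122 - 1*14)*(-5) = (122 - 14)*(-5) = 108*(-5) = -540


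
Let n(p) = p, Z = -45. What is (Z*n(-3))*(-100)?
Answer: -13500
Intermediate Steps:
(Z*n(-3))*(-100) = -45*(-3)*(-100) = 135*(-100) = -13500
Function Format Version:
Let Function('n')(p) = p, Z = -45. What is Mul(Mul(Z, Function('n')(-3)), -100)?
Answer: -13500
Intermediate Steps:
Mul(Mul(Z, Function('n')(-3)), -100) = Mul(Mul(-45, -3), -100) = Mul(135, -100) = -13500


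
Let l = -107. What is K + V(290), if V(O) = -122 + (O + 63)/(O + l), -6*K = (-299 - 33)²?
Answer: -1127935/61 ≈ -18491.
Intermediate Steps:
K = -55112/3 (K = -(-299 - 33)²/6 = -⅙*(-332)² = -⅙*110224 = -55112/3 ≈ -18371.)
V(O) = -122 + (63 + O)/(-107 + O) (V(O) = -122 + (O + 63)/(O - 107) = -122 + (63 + O)/(-107 + O))
K + V(290) = -55112/3 + (13117 - 121*290)/(-107 + 290) = -55112/3 + (13117 - 35090)/183 = -55112/3 + (1/183)*(-21973) = -55112/3 - 21973/183 = -1127935/61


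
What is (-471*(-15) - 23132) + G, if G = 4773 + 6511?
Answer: -4783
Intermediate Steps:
G = 11284
(-471*(-15) - 23132) + G = (-471*(-15) - 23132) + 11284 = (7065 - 23132) + 11284 = -16067 + 11284 = -4783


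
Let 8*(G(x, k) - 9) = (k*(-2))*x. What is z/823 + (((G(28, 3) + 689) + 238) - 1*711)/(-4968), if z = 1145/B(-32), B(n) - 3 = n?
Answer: -879769/9880938 ≈ -0.089037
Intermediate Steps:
B(n) = 3 + n
G(x, k) = 9 - k*x/4 (G(x, k) = 9 + ((k*(-2))*x)/8 = 9 + ((-2*k)*x)/8 = 9 + (-2*k*x)/8 = 9 - k*x/4)
z = -1145/29 (z = 1145/(3 - 32) = 1145/(-29) = 1145*(-1/29) = -1145/29 ≈ -39.483)
z/823 + (((G(28, 3) + 689) + 238) - 1*711)/(-4968) = -1145/29/823 + ((((9 - 1/4*3*28) + 689) + 238) - 1*711)/(-4968) = -1145/29*1/823 + ((((9 - 21) + 689) + 238) - 711)*(-1/4968) = -1145/23867 + (((-12 + 689) + 238) - 711)*(-1/4968) = -1145/23867 + ((677 + 238) - 711)*(-1/4968) = -1145/23867 + (915 - 711)*(-1/4968) = -1145/23867 + 204*(-1/4968) = -1145/23867 - 17/414 = -879769/9880938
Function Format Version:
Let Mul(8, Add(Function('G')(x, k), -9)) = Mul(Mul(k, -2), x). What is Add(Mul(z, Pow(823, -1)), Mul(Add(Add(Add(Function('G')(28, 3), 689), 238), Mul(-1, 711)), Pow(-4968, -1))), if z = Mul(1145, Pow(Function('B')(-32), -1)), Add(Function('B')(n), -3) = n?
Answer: Rational(-879769, 9880938) ≈ -0.089037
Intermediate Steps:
Function('B')(n) = Add(3, n)
Function('G')(x, k) = Add(9, Mul(Rational(-1, 4), k, x)) (Function('G')(x, k) = Add(9, Mul(Rational(1, 8), Mul(Mul(k, -2), x))) = Add(9, Mul(Rational(1, 8), Mul(Mul(-2, k), x))) = Add(9, Mul(Rational(1, 8), Mul(-2, k, x))) = Add(9, Mul(Rational(-1, 4), k, x)))
z = Rational(-1145, 29) (z = Mul(1145, Pow(Add(3, -32), -1)) = Mul(1145, Pow(-29, -1)) = Mul(1145, Rational(-1, 29)) = Rational(-1145, 29) ≈ -39.483)
Add(Mul(z, Pow(823, -1)), Mul(Add(Add(Add(Function('G')(28, 3), 689), 238), Mul(-1, 711)), Pow(-4968, -1))) = Add(Mul(Rational(-1145, 29), Pow(823, -1)), Mul(Add(Add(Add(Add(9, Mul(Rational(-1, 4), 3, 28)), 689), 238), Mul(-1, 711)), Pow(-4968, -1))) = Add(Mul(Rational(-1145, 29), Rational(1, 823)), Mul(Add(Add(Add(Add(9, -21), 689), 238), -711), Rational(-1, 4968))) = Add(Rational(-1145, 23867), Mul(Add(Add(Add(-12, 689), 238), -711), Rational(-1, 4968))) = Add(Rational(-1145, 23867), Mul(Add(Add(677, 238), -711), Rational(-1, 4968))) = Add(Rational(-1145, 23867), Mul(Add(915, -711), Rational(-1, 4968))) = Add(Rational(-1145, 23867), Mul(204, Rational(-1, 4968))) = Add(Rational(-1145, 23867), Rational(-17, 414)) = Rational(-879769, 9880938)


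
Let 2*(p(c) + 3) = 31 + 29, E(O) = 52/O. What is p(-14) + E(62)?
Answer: 863/31 ≈ 27.839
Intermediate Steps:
p(c) = 27 (p(c) = -3 + (31 + 29)/2 = -3 + (1/2)*60 = -3 + 30 = 27)
p(-14) + E(62) = 27 + 52/62 = 27 + 52*(1/62) = 27 + 26/31 = 863/31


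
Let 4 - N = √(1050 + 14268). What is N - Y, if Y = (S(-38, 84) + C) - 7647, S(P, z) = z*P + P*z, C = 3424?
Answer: 10611 - 3*√1702 ≈ 10487.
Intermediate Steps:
S(P, z) = 2*P*z (S(P, z) = P*z + P*z = 2*P*z)
Y = -10607 (Y = (2*(-38)*84 + 3424) - 7647 = (-6384 + 3424) - 7647 = -2960 - 7647 = -10607)
N = 4 - 3*√1702 (N = 4 - √(1050 + 14268) = 4 - √15318 = 4 - 3*√1702 ≈ -119.77)
N - Y = (4 - 3*√1702) - 1*(-10607) = (4 - 3*√1702) + 10607 = 10611 - 3*√1702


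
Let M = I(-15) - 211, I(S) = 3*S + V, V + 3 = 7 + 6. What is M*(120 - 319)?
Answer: 48954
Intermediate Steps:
V = 10 (V = -3 + (7 + 6) = -3 + 13 = 10)
I(S) = 10 + 3*S (I(S) = 3*S + 10 = 10 + 3*S)
M = -246 (M = (10 + 3*(-15)) - 211 = (10 - 45) - 211 = -35 - 211 = -246)
M*(120 - 319) = -246*(120 - 319) = -246*(-199) = 48954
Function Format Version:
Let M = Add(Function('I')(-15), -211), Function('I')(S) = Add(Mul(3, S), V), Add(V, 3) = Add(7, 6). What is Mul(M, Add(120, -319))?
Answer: 48954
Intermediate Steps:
V = 10 (V = Add(-3, Add(7, 6)) = Add(-3, 13) = 10)
Function('I')(S) = Add(10, Mul(3, S)) (Function('I')(S) = Add(Mul(3, S), 10) = Add(10, Mul(3, S)))
M = -246 (M = Add(Add(10, Mul(3, -15)), -211) = Add(Add(10, -45), -211) = Add(-35, -211) = -246)
Mul(M, Add(120, -319)) = Mul(-246, Add(120, -319)) = Mul(-246, -199) = 48954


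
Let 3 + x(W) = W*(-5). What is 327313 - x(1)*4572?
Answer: 363889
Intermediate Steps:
x(W) = -3 - 5*W (x(W) = -3 + W*(-5) = -3 - 5*W)
327313 - x(1)*4572 = 327313 - (-3 - 5*1)*4572 = 327313 - (-3 - 5)*4572 = 327313 - (-8)*4572 = 327313 - 1*(-36576) = 327313 + 36576 = 363889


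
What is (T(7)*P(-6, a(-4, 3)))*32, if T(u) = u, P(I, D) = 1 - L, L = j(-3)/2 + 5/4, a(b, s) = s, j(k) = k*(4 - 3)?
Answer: 280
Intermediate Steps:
j(k) = k (j(k) = k*1 = k)
L = -¼ (L = -3/2 + 5/4 = -¼ ≈ -0.25000)
P(I, D) = 5/4 (P(I, D) = 1 - 1*(-¼) = 1 + ¼ = 5/4)
(T(7)*P(-6, a(-4, 3)))*32 = (7*(5/4))*32 = (35/4)*32 = 280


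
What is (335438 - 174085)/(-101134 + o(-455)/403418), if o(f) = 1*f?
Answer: -65092704554/40799276467 ≈ -1.5954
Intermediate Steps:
o(f) = f
(335438 - 174085)/(-101134 + o(-455)/403418) = (335438 - 174085)/(-101134 - 455/403418) = 161353/(-101134 - 455*1/403418) = 161353/(-101134 - 455/403418) = 161353/(-40799276467/403418) = 161353*(-403418/40799276467) = -65092704554/40799276467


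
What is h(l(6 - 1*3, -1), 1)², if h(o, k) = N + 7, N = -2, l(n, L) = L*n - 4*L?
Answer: 25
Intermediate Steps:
l(n, L) = -4*L + L*n
h(o, k) = 5 (h(o, k) = -2 + 7 = 5)
h(l(6 - 1*3, -1), 1)² = 5² = 25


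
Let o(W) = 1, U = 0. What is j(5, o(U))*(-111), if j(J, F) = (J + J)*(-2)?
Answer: 2220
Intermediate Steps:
j(J, F) = -4*J (j(J, F) = (2*J)*(-2) = -4*J)
j(5, o(U))*(-111) = -4*5*(-111) = -20*(-111) = 2220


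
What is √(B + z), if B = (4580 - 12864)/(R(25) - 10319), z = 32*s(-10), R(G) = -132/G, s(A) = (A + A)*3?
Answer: 2*I*√31963863765595/258107 ≈ 43.809*I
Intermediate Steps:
s(A) = 6*A (s(A) = (2*A)*3 = 6*A)
z = -1920 (z = 32*(6*(-10)) = 32*(-60) = -1920)
B = 207100/258107 (B = (4580 - 12864)/(-132/25 - 10319) = -8284/(-132*1/25 - 10319) = -8284/(-132/25 - 10319) = -8284/(-258107/25) = -8284*(-25/258107) = 207100/258107 ≈ 0.80238)
√(B + z) = √(207100/258107 - 1920) = √(-495358340/258107) = 2*I*√31963863765595/258107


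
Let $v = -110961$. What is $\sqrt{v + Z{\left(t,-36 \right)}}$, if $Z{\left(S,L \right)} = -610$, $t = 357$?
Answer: $i \sqrt{111571} \approx 334.02 i$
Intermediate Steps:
$\sqrt{v + Z{\left(t,-36 \right)}} = \sqrt{-110961 - 610} = \sqrt{-111571} = i \sqrt{111571}$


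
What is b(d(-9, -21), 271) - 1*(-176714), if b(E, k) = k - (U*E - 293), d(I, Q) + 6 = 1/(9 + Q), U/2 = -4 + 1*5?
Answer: 1063741/6 ≈ 1.7729e+5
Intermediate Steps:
U = 2 (U = 2*(-4 + 1*5) = 2*(-4 + 5) = 2*1 = 2)
d(I, Q) = -6 + 1/(9 + Q)
b(E, k) = 293 + k - 2*E (b(E, k) = k - (2*E - 293) = k - (-293 + 2*E) = k + (293 - 2*E) = 293 + k - 2*E)
b(d(-9, -21), 271) - 1*(-176714) = (293 + 271 - 2*(-53 - 6*(-21))/(9 - 21)) - 1*(-176714) = (293 + 271 - 2*(-53 + 126)/(-12)) + 176714 = (293 + 271 - (-1)*73/6) + 176714 = (293 + 271 - 2*(-73/12)) + 176714 = (293 + 271 + 73/6) + 176714 = 3457/6 + 176714 = 1063741/6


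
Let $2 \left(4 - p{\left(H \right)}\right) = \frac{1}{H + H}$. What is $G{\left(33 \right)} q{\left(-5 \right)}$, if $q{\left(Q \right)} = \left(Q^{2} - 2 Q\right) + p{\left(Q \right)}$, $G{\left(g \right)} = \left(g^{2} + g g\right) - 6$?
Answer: $\frac{424083}{5} \approx 84817.0$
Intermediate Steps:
$G{\left(g \right)} = -6 + 2 g^{2}$ ($G{\left(g \right)} = \left(g^{2} + g^{2}\right) - 6 = 2 g^{2} - 6 = -6 + 2 g^{2}$)
$p{\left(H \right)} = 4 - \frac{1}{4 H}$ ($p{\left(H \right)} = 4 - \frac{1}{2 \left(H + H\right)} = 4 - \frac{1}{2 \cdot 2 H} = 4 - \frac{\frac{1}{2} \frac{1}{H}}{2} = 4 - \frac{1}{4 H}$)
$q{\left(Q \right)} = 4 + Q^{2} - 2 Q - \frac{1}{4 Q}$ ($q{\left(Q \right)} = \left(Q^{2} - 2 Q\right) + \left(4 - \frac{1}{4 Q}\right) = 4 + Q^{2} - 2 Q - \frac{1}{4 Q}$)
$G{\left(33 \right)} q{\left(-5 \right)} = \left(-6 + 2 \cdot 33^{2}\right) \left(4 + \left(-5\right)^{2} - -10 - \frac{1}{4 \left(-5\right)}\right) = \left(-6 + 2 \cdot 1089\right) \left(4 + 25 + 10 - - \frac{1}{20}\right) = \left(-6 + 2178\right) \left(4 + 25 + 10 + \frac{1}{20}\right) = 2172 \cdot \frac{781}{20} = \frac{424083}{5}$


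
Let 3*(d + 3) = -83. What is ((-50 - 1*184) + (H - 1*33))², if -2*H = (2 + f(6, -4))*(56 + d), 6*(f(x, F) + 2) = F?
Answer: 5414929/81 ≈ 66851.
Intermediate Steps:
d = -92/3 (d = -3 + (⅓)*(-83) = -3 - 83/3 = -92/3 ≈ -30.667)
f(x, F) = -2 + F/6
H = 76/9 (H = -(2 + (-2 + (⅙)*(-4)))*(56 - 92/3)/2 = -(2 + (-2 - ⅔))*76/(2*3) = -(2 - 8/3)*76/(2*3) = -(-1)*76/(3*3) = -½*(-152/9) = 76/9 ≈ 8.4444)
((-50 - 1*184) + (H - 1*33))² = ((-50 - 1*184) + (76/9 - 1*33))² = ((-50 - 184) + (76/9 - 33))² = (-234 - 221/9)² = (-2327/9)² = 5414929/81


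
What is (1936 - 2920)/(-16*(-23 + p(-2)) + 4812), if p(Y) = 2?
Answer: -82/429 ≈ -0.19114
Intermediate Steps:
(1936 - 2920)/(-16*(-23 + p(-2)) + 4812) = (1936 - 2920)/(-16*(-23 + 2) + 4812) = -984/(-16*(-21) + 4812) = -984/(336 + 4812) = -984/5148 = -984*1/5148 = -82/429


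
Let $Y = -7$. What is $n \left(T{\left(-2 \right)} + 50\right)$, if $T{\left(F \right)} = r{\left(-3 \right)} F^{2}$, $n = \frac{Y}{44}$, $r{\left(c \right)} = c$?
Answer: $- \frac{133}{22} \approx -6.0455$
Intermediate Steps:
$n = - \frac{7}{44} \approx -0.15909$
$T{\left(F \right)} = - 3 F^{2}$
$n \left(T{\left(-2 \right)} + 50\right) = - \frac{7 \left(- 3 \left(-2\right)^{2} + 50\right)}{44} = - \frac{7 \left(\left(-3\right) 4 + 50\right)}{44} = - \frac{7 \left(-12 + 50\right)}{44} = \left(- \frac{7}{44}\right) 38 = - \frac{133}{22}$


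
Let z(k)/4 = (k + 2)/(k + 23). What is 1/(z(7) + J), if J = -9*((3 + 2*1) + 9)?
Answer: -5/624 ≈ -0.0080128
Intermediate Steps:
z(k) = 4*(2 + k)/(23 + k) (z(k) = 4*((k + 2)/(k + 23)) = 4*((2 + k)/(23 + k)) = 4*(2 + k)/(23 + k))
J = -126 (J = -9*((3 + 2) + 9) = -9*(5 + 9) = -9*14 = -126)
1/(z(7) + J) = 1/(4*(2 + 7)/(23 + 7) - 126) = 1/(4*9/30 - 126) = 1/(4*(1/30)*9 - 126) = 1/(6/5 - 126) = 1/(-624/5) = -5/624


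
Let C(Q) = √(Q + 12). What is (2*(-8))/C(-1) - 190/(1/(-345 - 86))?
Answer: 81890 - 16*√11/11 ≈ 81885.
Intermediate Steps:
C(Q) = √(12 + Q)
(2*(-8))/C(-1) - 190/(1/(-345 - 86)) = (2*(-8))/(√(12 - 1)) - 190/(1/(-345 - 86)) = -16*√11/11 - 190/(1/(-431)) = -16*√11/11 - 190/(-1/431) = -16*√11/11 - 190*(-431) = -16*√11/11 + 81890 = 81890 - 16*√11/11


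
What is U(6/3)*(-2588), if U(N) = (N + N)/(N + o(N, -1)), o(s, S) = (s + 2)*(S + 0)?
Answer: 5176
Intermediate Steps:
o(s, S) = S*(2 + s) (o(s, S) = (2 + s)*S = S*(2 + s))
U(N) = -N (U(N) = (N + N)/(N - (2 + N)) = (2*N)/(N + (-2 - N)) = (2*N)/(-2) = (2*N)*(-½) = -N)
U(6/3)*(-2588) = -6/3*(-2588) = -1*2*(-2588) = -2*(-2588) = 5176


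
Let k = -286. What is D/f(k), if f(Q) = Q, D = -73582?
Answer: 36791/143 ≈ 257.28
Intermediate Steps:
D/f(k) = -73582/(-286) = -73582*(-1/286) = 36791/143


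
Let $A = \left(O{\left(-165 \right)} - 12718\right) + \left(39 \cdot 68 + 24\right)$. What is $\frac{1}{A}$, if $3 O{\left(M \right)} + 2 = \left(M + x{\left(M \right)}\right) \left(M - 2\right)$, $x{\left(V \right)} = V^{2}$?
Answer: $- \frac{3}{4549148} \approx -6.5946 \cdot 10^{-7}$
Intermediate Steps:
$O{\left(M \right)} = - \frac{2}{3} + \frac{\left(-2 + M\right) \left(M + M^{2}\right)}{3}$ ($O{\left(M \right)} = - \frac{2}{3} + \frac{\left(M + M^{2}\right) \left(M - 2\right)}{3} = - \frac{2}{3} + \frac{\left(M + M^{2}\right) \left(-2 + M\right)}{3} = - \frac{2}{3} + \frac{\left(-2 + M\right) \left(M + M^{2}\right)}{3}$)
$A = - \frac{4549148}{3}$ ($A = \left(\left(- \frac{2}{3} - -110 - \frac{\left(-165\right)^{2}}{3} + \frac{\left(-165\right)^{3}}{3}\right) - 12718\right) + \left(39 \cdot 68 + 24\right) = \left(\left(- \frac{2}{3} + 110 - 9075 + \frac{1}{3} \left(-4492125\right)\right) - 12718\right) + \left(2652 + 24\right) = \left(\left(- \frac{2}{3} + 110 - 9075 - 1497375\right) - 12718\right) + 2676 = \left(- \frac{4519022}{3} - 12718\right) + 2676 = - \frac{4557176}{3} + 2676 = - \frac{4549148}{3} \approx -1.5164 \cdot 10^{6}$)
$\frac{1}{A} = \frac{1}{- \frac{4549148}{3}} = - \frac{3}{4549148}$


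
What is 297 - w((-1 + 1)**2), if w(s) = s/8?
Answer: 297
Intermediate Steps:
w(s) = s/8 (w(s) = s*(1/8) = s/8)
297 - w((-1 + 1)**2) = 297 - (-1 + 1)**2/8 = 297 - 0**2/8 = 297 - 0/8 = 297 - 1*0 = 297 + 0 = 297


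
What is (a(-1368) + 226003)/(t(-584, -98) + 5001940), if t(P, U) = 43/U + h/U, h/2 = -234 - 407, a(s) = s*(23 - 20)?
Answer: 3106586/70027337 ≈ 0.044362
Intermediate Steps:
a(s) = 3*s (a(s) = s*3 = 3*s)
h = -1282 (h = 2*(-234 - 407) = 2*(-641) = -1282)
t(P, U) = -1239/U (t(P, U) = 43/U - 1282/U = -1239/U)
(a(-1368) + 226003)/(t(-584, -98) + 5001940) = (3*(-1368) + 226003)/(-1239/(-98) + 5001940) = (-4104 + 226003)/(-1239*(-1/98) + 5001940) = 221899/(177/14 + 5001940) = 221899/(70027337/14) = 221899*(14/70027337) = 3106586/70027337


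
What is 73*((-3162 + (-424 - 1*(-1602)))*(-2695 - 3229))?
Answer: 857984768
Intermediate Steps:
73*((-3162 + (-424 - 1*(-1602)))*(-2695 - 3229)) = 73*((-3162 + (-424 + 1602))*(-5924)) = 73*((-3162 + 1178)*(-5924)) = 73*(-1984*(-5924)) = 73*11753216 = 857984768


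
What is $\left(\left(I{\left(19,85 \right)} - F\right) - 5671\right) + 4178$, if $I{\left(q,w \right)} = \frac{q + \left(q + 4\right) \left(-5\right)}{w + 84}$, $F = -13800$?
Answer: $\frac{2079787}{169} \approx 12306.0$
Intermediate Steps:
$I{\left(q,w \right)} = \frac{-20 - 4 q}{84 + w}$ ($I{\left(q,w \right)} = \frac{q + \left(4 + q\right) \left(-5\right)}{84 + w} = \frac{q - \left(20 + 5 q\right)}{84 + w} = \frac{-20 - 4 q}{84 + w}$)
$\left(\left(I{\left(19,85 \right)} - F\right) - 5671\right) + 4178 = \left(\left(\frac{4 \left(-5 - 19\right)}{84 + 85} - -13800\right) - 5671\right) + 4178 = \left(\left(\frac{4 \left(-5 - 19\right)}{169} + 13800\right) - 5671\right) + 4178 = \left(\left(4 \cdot \frac{1}{169} \left(-24\right) + 13800\right) - 5671\right) + 4178 = \left(\left(- \frac{96}{169} + 13800\right) - 5671\right) + 4178 = \left(\frac{2332104}{169} - 5671\right) + 4178 = \frac{1373705}{169} + 4178 = \frac{2079787}{169}$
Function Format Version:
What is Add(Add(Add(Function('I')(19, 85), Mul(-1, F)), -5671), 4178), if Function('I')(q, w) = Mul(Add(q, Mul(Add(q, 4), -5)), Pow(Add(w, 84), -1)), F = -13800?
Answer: Rational(2079787, 169) ≈ 12306.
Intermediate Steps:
Function('I')(q, w) = Mul(Pow(Add(84, w), -1), Add(-20, Mul(-4, q))) (Function('I')(q, w) = Mul(Add(q, Mul(Add(4, q), -5)), Pow(Add(84, w), -1)) = Mul(Add(q, Add(-20, Mul(-5, q))), Pow(Add(84, w), -1)) = Mul(Add(-20, Mul(-4, q)), Pow(Add(84, w), -1)) = Mul(Pow(Add(84, w), -1), Add(-20, Mul(-4, q))))
Add(Add(Add(Function('I')(19, 85), Mul(-1, F)), -5671), 4178) = Add(Add(Add(Mul(4, Pow(Add(84, 85), -1), Add(-5, Mul(-1, 19))), Mul(-1, -13800)), -5671), 4178) = Add(Add(Add(Mul(4, Pow(169, -1), Add(-5, -19)), 13800), -5671), 4178) = Add(Add(Add(Mul(4, Rational(1, 169), -24), 13800), -5671), 4178) = Add(Add(Add(Rational(-96, 169), 13800), -5671), 4178) = Add(Add(Rational(2332104, 169), -5671), 4178) = Add(Rational(1373705, 169), 4178) = Rational(2079787, 169)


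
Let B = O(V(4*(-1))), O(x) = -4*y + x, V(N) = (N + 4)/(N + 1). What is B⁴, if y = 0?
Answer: 0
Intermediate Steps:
V(N) = (4 + N)/(1 + N)
O(x) = x (O(x) = -4*0 + x = 0 + x = x)
B = 0 (B = (4 + 4*(-1))/(1 + 4*(-1)) = (4 - 4)/(1 - 4) = 0/(-3) = -⅓*0 = 0)
B⁴ = 0⁴ = 0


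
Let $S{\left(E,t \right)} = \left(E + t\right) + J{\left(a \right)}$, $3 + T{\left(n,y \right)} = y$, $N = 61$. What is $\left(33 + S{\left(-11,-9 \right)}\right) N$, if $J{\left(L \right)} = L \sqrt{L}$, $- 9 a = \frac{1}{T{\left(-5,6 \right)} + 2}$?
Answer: $793 - \frac{61 i \sqrt{5}}{675} \approx 793.0 - 0.20207 i$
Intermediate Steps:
$T{\left(n,y \right)} = -3 + y$
$a = - \frac{1}{45}$ ($a = - \frac{1}{9 \left(\left(-3 + 6\right) + 2\right)} = - \frac{1}{9 \left(3 + 2\right)} = - \frac{1}{9 \cdot 5} = \left(- \frac{1}{9}\right) \frac{1}{5} = - \frac{1}{45} \approx -0.022222$)
$J{\left(L \right)} = L^{\frac{3}{2}}$
$S{\left(E,t \right)} = E + t - \frac{i \sqrt{5}}{675}$ ($S{\left(E,t \right)} = \left(E + t\right) + \left(- \frac{1}{45}\right)^{\frac{3}{2}} = \left(E + t\right) - \frac{i \sqrt{5}}{675} = E + t - \frac{i \sqrt{5}}{675}$)
$\left(33 + S{\left(-11,-9 \right)}\right) N = \left(33 - \left(20 + \frac{i \sqrt{5}}{675}\right)\right) 61 = \left(13 - \frac{i \sqrt{5}}{675}\right) 61 = 793 - \frac{61 i \sqrt{5}}{675}$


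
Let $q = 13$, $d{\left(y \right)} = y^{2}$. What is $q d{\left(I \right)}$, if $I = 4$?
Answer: $208$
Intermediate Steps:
$q d{\left(I \right)} = 13 \cdot 4^{2} = 13 \cdot 16 = 208$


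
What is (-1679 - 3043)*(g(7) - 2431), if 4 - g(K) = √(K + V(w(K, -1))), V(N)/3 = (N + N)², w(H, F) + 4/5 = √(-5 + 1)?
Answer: 11460294 + 4722*√(-833 - 960*I)/5 ≈ 1.1474e+7 - 30631.0*I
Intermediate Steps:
w(H, F) = -⅘ + 2*I (w(H, F) = -⅘ + √(-5 + 1) = -⅘ + √(-4) = -⅘ + 2*I)
V(N) = 12*N² (V(N) = 3*(N + N)² = 3*(2*N)² = 3*(4*N²) = 12*N²)
g(K) = 4 - √(K + 12*(-⅘ + 2*I)²)
(-1679 - 3043)*(g(7) - 2431) = (-1679 - 3043)*((4 - √(-1008 - 960*I + 25*7)/5) - 2431) = -4722*((4 - √(-1008 - 960*I + 175)/5) - 2431) = -4722*((4 - √(-833 - 960*I)/5) - 2431) = -4722*(-2427 - √(-833 - 960*I)/5) = 11460294 + 4722*√(-833 - 960*I)/5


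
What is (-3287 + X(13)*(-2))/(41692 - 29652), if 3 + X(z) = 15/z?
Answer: -42683/156520 ≈ -0.27270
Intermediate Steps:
X(z) = -3 + 15/z
(-3287 + X(13)*(-2))/(41692 - 29652) = (-3287 + (-3 + 15/13)*(-2))/(41692 - 29652) = (-3287 + (-3 + 15*(1/13))*(-2))/12040 = (-3287 + (-3 + 15/13)*(-2))*(1/12040) = (-3287 - 24/13*(-2))*(1/12040) = (-3287 + 48/13)*(1/12040) = -42683/13*1/12040 = -42683/156520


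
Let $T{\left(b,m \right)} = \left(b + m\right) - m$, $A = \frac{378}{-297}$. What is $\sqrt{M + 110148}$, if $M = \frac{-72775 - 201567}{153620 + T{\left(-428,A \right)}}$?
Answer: $\frac{\sqrt{161555498799513}}{38298} \approx 331.88$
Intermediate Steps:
$A = - \frac{14}{11}$ ($A = 378 \left(- \frac{1}{297}\right) = - \frac{14}{11} \approx -1.2727$)
$T{\left(b,m \right)} = b$
$M = - \frac{137171}{76596}$ ($M = \frac{-72775 - 201567}{153620 - 428} = - \frac{274342}{153192} = \left(-274342\right) \frac{1}{153192} = - \frac{137171}{76596} \approx -1.7908$)
$\sqrt{M + 110148} = \sqrt{- \frac{137171}{76596} + 110148} = \sqrt{\frac{8436759037}{76596}} = \frac{\sqrt{161555498799513}}{38298}$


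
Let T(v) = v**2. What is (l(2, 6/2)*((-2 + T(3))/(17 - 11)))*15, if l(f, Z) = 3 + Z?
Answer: 105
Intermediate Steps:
(l(2, 6/2)*((-2 + T(3))/(17 - 11)))*15 = ((3 + 6/2)*((-2 + 3**2)/(17 - 11)))*15 = ((3 + 6*(1/2))*((-2 + 9)/6))*15 = ((3 + 3)*(7*(1/6)))*15 = (6*(7/6))*15 = 7*15 = 105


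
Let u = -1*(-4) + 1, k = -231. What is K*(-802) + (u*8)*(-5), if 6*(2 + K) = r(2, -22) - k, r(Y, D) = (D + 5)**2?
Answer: -204308/3 ≈ -68103.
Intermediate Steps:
r(Y, D) = (5 + D)**2
u = 5 (u = 4 + 1 = 5)
K = 254/3 (K = -2 + ((5 - 22)**2 - 1*(-231))/6 = -2 + ((-17)**2 + 231)/6 = -2 + (289 + 231)/6 = -2 + (1/6)*520 = -2 + 260/3 = 254/3 ≈ 84.667)
K*(-802) + (u*8)*(-5) = (254/3)*(-802) + (5*8)*(-5) = -203708/3 + 40*(-5) = -203708/3 - 200 = -204308/3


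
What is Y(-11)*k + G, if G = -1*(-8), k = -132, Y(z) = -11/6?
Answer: 250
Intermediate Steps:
Y(z) = -11/6 (Y(z) = -11*⅙ = -11/6)
G = 8
Y(-11)*k + G = -11/6*(-132) + 8 = 242 + 8 = 250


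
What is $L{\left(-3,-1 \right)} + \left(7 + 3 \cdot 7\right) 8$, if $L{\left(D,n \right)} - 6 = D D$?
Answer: $239$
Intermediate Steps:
$L{\left(D,n \right)} = 6 + D^{2}$ ($L{\left(D,n \right)} = 6 + D D = 6 + D^{2}$)
$L{\left(-3,-1 \right)} + \left(7 + 3 \cdot 7\right) 8 = \left(6 + \left(-3\right)^{2}\right) + \left(7 + 3 \cdot 7\right) 8 = \left(6 + 9\right) + \left(7 + 21\right) 8 = 15 + 28 \cdot 8 = 15 + 224 = 239$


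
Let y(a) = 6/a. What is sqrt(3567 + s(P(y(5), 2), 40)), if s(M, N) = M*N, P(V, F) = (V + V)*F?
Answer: sqrt(3759) ≈ 61.311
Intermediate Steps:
P(V, F) = 2*F*V (P(V, F) = (2*V)*F = 2*F*V)
sqrt(3567 + s(P(y(5), 2), 40)) = sqrt(3567 + (2*2*(6/5))*40) = sqrt(3567 + (24/5)*40) = sqrt(3567 + 192) = sqrt(3759)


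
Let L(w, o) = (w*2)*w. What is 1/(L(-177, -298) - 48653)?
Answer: 1/14005 ≈ 7.1403e-5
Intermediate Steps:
L(w, o) = 2*w**2 (L(w, o) = (2*w)*w = 2*w**2)
1/(L(-177, -298) - 48653) = 1/(2*(-177)**2 - 48653) = 1/(2*31329 - 48653) = 1/(62658 - 48653) = 1/14005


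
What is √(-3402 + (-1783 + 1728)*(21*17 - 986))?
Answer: √31193 ≈ 176.62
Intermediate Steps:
√(-3402 + (-1783 + 1728)*(21*17 - 986)) = √(-3402 - 55*(357 - 986)) = √(-3402 - 55*(-629)) = √(-3402 + 34595) = √31193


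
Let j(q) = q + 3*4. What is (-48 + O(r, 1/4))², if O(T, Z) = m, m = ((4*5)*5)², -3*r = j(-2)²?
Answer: 99042304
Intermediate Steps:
j(q) = 12 + q (j(q) = q + 12 = 12 + q)
r = -100/3 (r = -(12 - 2)²/3 = -⅓*10² = -⅓*100 = -100/3 ≈ -33.333)
m = 10000 (m = (20*5)² = 100² = 10000)
O(T, Z) = 10000
(-48 + O(r, 1/4))² = (-48 + 10000)² = 9952² = 99042304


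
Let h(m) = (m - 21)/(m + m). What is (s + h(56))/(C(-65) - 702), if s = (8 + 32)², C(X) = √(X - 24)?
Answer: -8987355/3943144 - 25605*I*√89/7886288 ≈ -2.2792 - 0.03063*I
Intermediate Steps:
C(X) = √(-24 + X)
h(m) = (-21 + m)/(2*m) (h(m) = (-21 + m)/((2*m)) = (-21 + m)*(1/(2*m)) = (-21 + m)/(2*m))
s = 1600 (s = 40² = 1600)
(s + h(56))/(C(-65) - 702) = (1600 + (½)*(-21 + 56)/56)/(√(-24 - 65) - 702) = (1600 + (½)*(1/56)*35)/(√(-89) - 702) = (1600 + 5/16)/(I*√89 - 702) = 25605/(16*(-702 + I*√89))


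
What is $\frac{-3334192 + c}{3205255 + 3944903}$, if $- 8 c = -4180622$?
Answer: $- \frac{3748819}{9533544} \approx -0.39322$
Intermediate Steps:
$c = \frac{2090311}{4}$ ($c = \left(- \frac{1}{8}\right) \left(-4180622\right) = \frac{2090311}{4} \approx 5.2258 \cdot 10^{5}$)
$\frac{-3334192 + c}{3205255 + 3944903} = \frac{-3334192 + \frac{2090311}{4}}{3205255 + 3944903} = - \frac{11246457}{4 \cdot 7150158} = \left(- \frac{11246457}{4}\right) \frac{1}{7150158} = - \frac{3748819}{9533544}$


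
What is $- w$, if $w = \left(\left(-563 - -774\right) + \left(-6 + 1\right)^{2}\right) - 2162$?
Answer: $1926$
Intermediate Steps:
$w = -1926$ ($w = \left(\left(-563 + 774\right) + \left(-5\right)^{2}\right) - 2162 = \left(211 + 25\right) - 2162 = 236 - 2162 = -1926$)
$- w = \left(-1\right) \left(-1926\right) = 1926$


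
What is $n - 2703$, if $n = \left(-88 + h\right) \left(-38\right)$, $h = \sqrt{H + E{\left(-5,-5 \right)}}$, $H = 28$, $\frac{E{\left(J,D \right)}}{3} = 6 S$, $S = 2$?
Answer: $337$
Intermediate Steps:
$E{\left(J,D \right)} = 36$ ($E{\left(J,D \right)} = 3 \cdot 6 \cdot 2 = 3 \cdot 12 = 36$)
$h = 8$ ($h = \sqrt{28 + 36} = \sqrt{64} = 8$)
$n = 3040$ ($n = \left(-88 + 8\right) \left(-38\right) = \left(-80\right) \left(-38\right) = 3040$)
$n - 2703 = 3040 - 2703 = 337$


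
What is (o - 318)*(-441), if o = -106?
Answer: 186984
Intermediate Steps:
(o - 318)*(-441) = (-106 - 318)*(-441) = -424*(-441) = 186984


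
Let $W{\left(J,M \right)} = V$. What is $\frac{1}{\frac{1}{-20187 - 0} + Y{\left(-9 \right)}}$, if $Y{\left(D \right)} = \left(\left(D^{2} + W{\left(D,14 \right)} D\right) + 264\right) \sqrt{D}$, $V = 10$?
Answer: $- \frac{20187}{238487947733026} - \frac{311748951285 i}{238487947733026} \approx -8.4646 \cdot 10^{-11} - 0.0013072 i$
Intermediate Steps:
$W{\left(J,M \right)} = 10$
$Y{\left(D \right)} = \sqrt{D} \left(264 + D^{2} + 10 D\right)$ ($Y{\left(D \right)} = \left(\left(D^{2} + 10 D\right) + 264\right) \sqrt{D} = \left(264 + D^{2} + 10 D\right) \sqrt{D} = \sqrt{D} \left(264 + D^{2} + 10 D\right)$)
$\frac{1}{\frac{1}{-20187 - 0} + Y{\left(-9 \right)}} = \frac{1}{\frac{1}{-20187 - 0} + \sqrt{-9} \left(264 + \left(-9\right)^{2} + 10 \left(-9\right)\right)} = \frac{1}{\frac{1}{-20187 + 0} + 3 i \left(264 + 81 - 90\right)} = \frac{1}{\frac{1}{-20187} + 3 i 255} = \frac{1}{- \frac{1}{20187} + 765 i} = \frac{407514969 \left(- \frac{1}{20187} - 765 i\right)}{238487947733026}$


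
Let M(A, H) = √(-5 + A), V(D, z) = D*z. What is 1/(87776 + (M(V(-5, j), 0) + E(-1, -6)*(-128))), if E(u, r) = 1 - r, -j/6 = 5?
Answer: 17376/1509626851 - √145/7548134255 ≈ 1.1509e-5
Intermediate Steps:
j = -30 (j = -6*5 = -30)
1/(87776 + (M(V(-5, j), 0) + E(-1, -6)*(-128))) = 1/(87776 + (√(-5 - 5*(-30)) + (1 - 1*(-6))*(-128))) = 1/(87776 + (√(-5 + 150) + (1 + 6)*(-128))) = 1/(87776 + (√145 + 7*(-128))) = 1/(87776 + (√145 - 896)) = 1/(87776 + (-896 + √145)) = 1/(86880 + √145)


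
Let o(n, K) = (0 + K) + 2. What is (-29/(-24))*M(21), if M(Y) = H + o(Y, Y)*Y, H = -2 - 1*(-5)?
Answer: 2349/4 ≈ 587.25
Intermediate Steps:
o(n, K) = 2 + K (o(n, K) = K + 2 = 2 + K)
H = 3 (H = -2 + 5 = 3)
M(Y) = 3 + Y*(2 + Y) (M(Y) = 3 + (2 + Y)*Y = 3 + Y*(2 + Y))
(-29/(-24))*M(21) = (-29/(-24))*(3 + 21*(2 + 21)) = (-29*(-1/24))*(3 + 21*23) = 29*(3 + 483)/24 = (29/24)*486 = 2349/4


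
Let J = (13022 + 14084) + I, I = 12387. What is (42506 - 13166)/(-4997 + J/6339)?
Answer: -18598626/3163649 ≈ -5.8789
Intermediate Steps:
J = 39493 (J = (13022 + 14084) + 12387 = 27106 + 12387 = 39493)
(42506 - 13166)/(-4997 + J/6339) = (42506 - 13166)/(-4997 + 39493/6339) = 29340/(-4997 + 39493*(1/6339)) = 29340/(-4997 + 39493/6339) = 29340/(-31636490/6339) = 29340*(-6339/31636490) = -18598626/3163649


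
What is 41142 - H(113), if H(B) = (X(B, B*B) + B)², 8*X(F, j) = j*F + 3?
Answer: -130285459833/4 ≈ -3.2571e+10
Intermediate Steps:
X(F, j) = 3/8 + F*j/8 (X(F, j) = (j*F + 3)/8 = (F*j + 3)/8 = (3 + F*j)/8 = 3/8 + F*j/8)
H(B) = (3/8 + B + B³/8)² (H(B) = ((3/8 + B*(B*B)/8) + B)² = ((3/8 + B*B²/8) + B)² = ((3/8 + B³/8) + B)² = (3/8 + B + B³/8)²)
41142 - H(113) = 41142 - (3 + 113³ + 8*113)²/64 = 41142 - (3 + 1442897 + 904)²/64 = 41142 - 1443804²/64 = 41142 - 2084569990416/64 = 41142 - 1*130285624401/4 = 41142 - 130285624401/4 = -130285459833/4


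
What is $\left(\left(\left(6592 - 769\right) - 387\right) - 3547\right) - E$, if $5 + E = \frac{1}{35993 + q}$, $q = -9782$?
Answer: $\frac{49643633}{26211} \approx 1894.0$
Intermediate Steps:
$E = - \frac{131054}{26211}$ ($E = -5 + \frac{1}{35993 - 9782} = -5 + \frac{1}{26211} = - \frac{131054}{26211} \approx -5.0$)
$\left(\left(\left(6592 - 769\right) - 387\right) - 3547\right) - E = \left(\left(\left(6592 - 769\right) - 387\right) - 3547\right) - - \frac{131054}{26211} = \left(\left(5823 - 387\right) - 3547\right) + \frac{131054}{26211} = \left(5436 - 3547\right) + \frac{131054}{26211} = 1889 + \frac{131054}{26211} = \frac{49643633}{26211}$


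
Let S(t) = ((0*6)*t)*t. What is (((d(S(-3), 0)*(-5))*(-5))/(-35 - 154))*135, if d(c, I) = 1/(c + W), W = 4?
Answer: -125/28 ≈ -4.4643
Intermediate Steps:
S(t) = 0 (S(t) = (0*t)*t = 0*t = 0)
d(c, I) = 1/(4 + c) (d(c, I) = 1/(c + 4) = 1/(4 + c))
(((d(S(-3), 0)*(-5))*(-5))/(-35 - 154))*135 = (((-5/(4 + 0))*(-5))/(-35 - 154))*135 = (((-5/4)*(-5))/(-189))*135 = ((((1/4)*(-5))*(-5))*(-1/189))*135 = (-5/4*(-5)*(-1/189))*135 = ((25/4)*(-1/189))*135 = -25/756*135 = -125/28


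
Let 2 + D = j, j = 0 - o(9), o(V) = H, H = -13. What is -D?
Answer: -11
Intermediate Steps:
o(V) = -13
j = 13 (j = 0 - 1*(-13) = 0 + 13 = 13)
D = 11 (D = -2 + 13 = 11)
-D = -1*11 = -11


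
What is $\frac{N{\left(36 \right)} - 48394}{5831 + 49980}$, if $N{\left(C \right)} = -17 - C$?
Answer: $- \frac{6921}{7973} \approx -0.86805$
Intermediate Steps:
$\frac{N{\left(36 \right)} - 48394}{5831 + 49980} = \frac{\left(-17 - 36\right) - 48394}{5831 + 49980} = \frac{\left(-17 - 36\right) - 48394}{55811} = \left(-53 - 48394\right) \frac{1}{55811} = \left(-48447\right) \frac{1}{55811} = - \frac{6921}{7973}$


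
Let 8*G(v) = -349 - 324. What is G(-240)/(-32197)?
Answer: 673/257576 ≈ 0.0026128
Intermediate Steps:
G(v) = -673/8 (G(v) = (-349 - 324)/8 = (⅛)*(-673) = -673/8)
G(-240)/(-32197) = -673/8/(-32197) = -673/8*(-1/32197) = 673/257576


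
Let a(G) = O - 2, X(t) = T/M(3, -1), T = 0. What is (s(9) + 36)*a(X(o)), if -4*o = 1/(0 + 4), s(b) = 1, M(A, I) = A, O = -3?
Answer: -185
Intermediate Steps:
o = -1/16 (o = -1/(4*(0 + 4)) = -¼/4 = -¼*¼ = -1/16 ≈ -0.062500)
X(t) = 0 (X(t) = 0/3 = 0*(⅓) = 0)
a(G) = -5 (a(G) = -3 - 2 = -5)
(s(9) + 36)*a(X(o)) = (1 + 36)*(-5) = 37*(-5) = -185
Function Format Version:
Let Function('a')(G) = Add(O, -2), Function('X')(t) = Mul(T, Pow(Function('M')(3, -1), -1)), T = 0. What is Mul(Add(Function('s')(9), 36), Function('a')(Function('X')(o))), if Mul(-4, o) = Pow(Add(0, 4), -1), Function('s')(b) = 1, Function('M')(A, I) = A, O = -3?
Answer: -185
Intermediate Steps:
o = Rational(-1, 16) (o = Mul(Rational(-1, 4), Pow(Add(0, 4), -1)) = Mul(Rational(-1, 4), Pow(4, -1)) = Mul(Rational(-1, 4), Rational(1, 4)) = Rational(-1, 16) ≈ -0.062500)
Function('X')(t) = 0 (Function('X')(t) = Mul(0, Pow(3, -1)) = Mul(0, Rational(1, 3)) = 0)
Function('a')(G) = -5 (Function('a')(G) = Add(-3, -2) = -5)
Mul(Add(Function('s')(9), 36), Function('a')(Function('X')(o))) = Mul(Add(1, 36), -5) = Mul(37, -5) = -185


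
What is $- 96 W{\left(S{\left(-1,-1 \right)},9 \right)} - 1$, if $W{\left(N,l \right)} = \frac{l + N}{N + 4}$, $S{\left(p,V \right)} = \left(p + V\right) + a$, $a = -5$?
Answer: $63$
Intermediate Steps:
$S{\left(p,V \right)} = -5 + V + p$ ($S{\left(p,V \right)} = \left(p + V\right) - 5 = \left(V + p\right) - 5 = -5 + V + p$)
$W{\left(N,l \right)} = \frac{N + l}{4 + N}$
$- 96 W{\left(S{\left(-1,-1 \right)},9 \right)} - 1 = - 96 \frac{\left(-5 - 1 - 1\right) + 9}{4 - 7} - 1 = - 96 \frac{-7 + 9}{4 - 7} - 1 = - 96 \frac{1}{-3} \cdot 2 - 1 = - 96 \left(\left(- \frac{1}{3}\right) 2\right) - 1 = \left(-96\right) \left(- \frac{2}{3}\right) - 1 = 64 - 1 = 63$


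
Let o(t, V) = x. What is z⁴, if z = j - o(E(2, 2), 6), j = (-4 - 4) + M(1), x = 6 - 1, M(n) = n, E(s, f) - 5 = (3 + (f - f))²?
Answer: 20736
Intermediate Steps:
E(s, f) = 14 (E(s, f) = 5 + (3 + (f - f))² = 5 + (3 + 0)² = 5 + 3² = 5 + 9 = 14)
x = 5
o(t, V) = 5
j = -7 (j = (-4 - 4) + 1 = -8 + 1 = -7)
z = -12 (z = -7 - 1*5 = -7 - 5 = -12)
z⁴ = (-12)⁴ = 20736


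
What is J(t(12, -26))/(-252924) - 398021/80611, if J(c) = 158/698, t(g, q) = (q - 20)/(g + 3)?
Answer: -35133509496265/7115571340836 ≈ -4.9376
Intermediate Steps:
t(g, q) = (-20 + q)/(3 + g)
J(c) = 79/349 (J(c) = 158*(1/698) = 79/349)
J(t(12, -26))/(-252924) - 398021/80611 = (79/349)/(-252924) - 398021/80611 = (79/349)*(-1/252924) - 398021*1/80611 = -79/88270476 - 398021/80611 = -35133509496265/7115571340836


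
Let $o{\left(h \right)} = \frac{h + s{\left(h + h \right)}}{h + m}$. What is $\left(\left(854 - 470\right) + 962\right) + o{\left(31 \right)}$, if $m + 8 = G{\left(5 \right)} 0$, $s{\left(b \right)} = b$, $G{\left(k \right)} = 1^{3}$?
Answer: $\frac{31051}{23} \approx 1350.0$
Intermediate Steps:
$G{\left(k \right)} = 1$
$m = -8$ ($m = -8 + 1 \cdot 0 = -8 + 0 = -8$)
$o{\left(h \right)} = \frac{3 h}{-8 + h}$ ($o{\left(h \right)} = \frac{h + \left(h + h\right)}{h - 8} = \frac{h + 2 h}{-8 + h} = \frac{3 h}{-8 + h}$)
$\left(\left(854 - 470\right) + 962\right) + o{\left(31 \right)} = \left(\left(854 - 470\right) + 962\right) + 3 \cdot 31 \frac{1}{-8 + 31} = \left(\left(854 - 470\right) + 962\right) + 3 \cdot 31 \cdot \frac{1}{23} = \left(384 + 962\right) + 3 \cdot 31 \cdot \frac{1}{23} = 1346 + \frac{93}{23} = \frac{31051}{23}$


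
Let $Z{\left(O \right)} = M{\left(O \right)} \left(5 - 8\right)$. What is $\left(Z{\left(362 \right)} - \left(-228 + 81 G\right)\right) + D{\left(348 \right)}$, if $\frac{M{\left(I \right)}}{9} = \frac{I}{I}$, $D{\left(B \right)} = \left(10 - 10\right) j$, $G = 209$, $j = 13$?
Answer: $-16728$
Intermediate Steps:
$D{\left(B \right)} = 0$ ($D{\left(B \right)} = \left(10 - 10\right) 13 = 0 \cdot 13 = 0$)
$M{\left(I \right)} = 9$ ($M{\left(I \right)} = 9 \frac{I}{I} = 9 \cdot 1 = 9$)
$Z{\left(O \right)} = -27$ ($Z{\left(O \right)} = 9 \left(5 - 8\right) = 9 \left(-3\right) = -27$)
$\left(Z{\left(362 \right)} - \left(-228 + 81 G\right)\right) + D{\left(348 \right)} = \left(-27 + \left(228 - 16929\right)\right) + 0 = \left(-27 - 16701\right) + 0 = -16728 + 0 = -16728$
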